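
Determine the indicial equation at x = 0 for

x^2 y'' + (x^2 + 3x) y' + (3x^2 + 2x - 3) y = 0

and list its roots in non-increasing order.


Divide by x^2 to reach normal form y'' + P_1(x) y' + P_2(x) y = 0 with P_1(x) = 1 + 3/x and P_2(x) = 3 + 2/x - 3/x^2.
x = 0 is a singular point because the y'-coefficient 1 + 3/x has a pole at x = 0 and the y-coefficient 3 + 2/x - 3/x^2 has a pole at x = 0.
It is a regular singular point because x P_1(x) = p(x) = x + 3 and x^2 P_2(x) = q(x) = 3x^2 + 2x - 3 are polynomials, hence analytic at x = 0.
p(0) = 3,  q(0) = -3.
Indicial equation: r(r-1) + p(0) r + q(0) = 0, i.e. r^2 + (p(0) - 1) r + q(0) = 0, i.e. r^2 + 2 r - 3 = 0.
Discriminant: (2)^2 - 4(-3) = 16, so r = (-2 ± 4)/2.
Solving: r_1 = 1, r_2 = -3.

indicial: r^2 + 2 r - 3 = 0; roots r_1 = 1, r_2 = -3


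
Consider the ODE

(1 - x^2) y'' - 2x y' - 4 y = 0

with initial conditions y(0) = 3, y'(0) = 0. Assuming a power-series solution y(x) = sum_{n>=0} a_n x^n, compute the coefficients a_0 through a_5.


Ansatz: y(x) = sum_{n>=0} a_n x^n, so y'(x) = sum_{n>=1} n a_n x^(n-1) and y''(x) = sum_{n>=2} n(n-1) a_n x^(n-2).
Substitute into P(x) y'' + Q(x) y' + R(x) y = 0 with P(x) = 1 - x^2, Q(x) = -2x, R(x) = -4, and match powers of x.
Initial conditions: a_0 = 3, a_1 = 0.
Setting the coefficient of each power of x to zero and solving order by order (substituting the coefficients already found):
  x^0: 2 a_2 - 4 a_0 = 0  ->  2 a_2 = 4 a_0 = 12  ->  a_2 = 6
  x^1: 6 a_3 - 6 a_1 = 0  ->  6 a_3 = 6 a_1 = 0  ->  a_3 = 0
  x^2: 12 a_4 - 10 a_2 = 0  ->  12 a_4 = 10 a_2 = 60  ->  a_4 = 5
  x^3: 20 a_5 - 16 a_3 = 0  ->  20 a_5 = 16 a_3 = 0  ->  a_5 = 0
Truncated series: y(x) = 3 + 6 x^2 + 5 x^4 + O(x^6).

a_0 = 3; a_1 = 0; a_2 = 6; a_3 = 0; a_4 = 5; a_5 = 0


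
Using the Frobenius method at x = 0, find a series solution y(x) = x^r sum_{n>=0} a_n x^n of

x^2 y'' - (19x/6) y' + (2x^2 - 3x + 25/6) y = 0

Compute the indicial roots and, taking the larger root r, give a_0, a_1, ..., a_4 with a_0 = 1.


Write in Frobenius form y'' + (p(x)/x) y' + (q(x)/x^2) y = 0:
  p(x) = -19/6,  q(x) = 2x^2 - 3x + 25/6.
Indicial equation: r(r-1) + (-19/6) r + (25/6) = 0 -> roots r_1 = 5/2, r_2 = 5/3.
Take r = r_1 = 5/2. Let y(x) = x^r sum_{n>=0} a_n x^n with a_0 = 1.
Substitute y = x^r sum a_n x^n and match x^{r+n}. The recurrence is
  D(n) a_n - 3 a_{n-1} + 2 a_{n-2} = 0,  where D(n) = (r+n)(r+n-1) + (-19/6)(r+n) + (25/6).
  a_n = [3 a_{n-1} - 2 a_{n-2}] / D(n).
Since the indicial polynomial factors as (r - r_1)(r - r_2), D(n) = (r_1 + n - r_1)(r_1 + n - r_2) = n(n + 5/6).
Evaluating step by step (a_0 = 1):
  n = 1: D(1) = 1(1 + 5/6) = 11/6; numerator = 3(1) = 3; a_1 = (3)/(11/6) = 18/11
  n = 2: D(2) = 2(2 + 5/6) = 17/3; numerator = 3(18/11) - 2(1) = 32/11; a_2 = (32/11)/(17/3) = 96/187
  n = 3: D(3) = 3(3 + 5/6) = 23/2; numerator = 3(96/187) - 2(18/11) = -324/187; a_3 = (-324/187)/(23/2) = -648/4301
  n = 4: D(4) = 4(4 + 5/6) = 58/3; numerator = 3(-648/4301) - 2(96/187) = -6360/4301; a_4 = (-6360/4301)/(58/3) = -9540/124729

r = 5/2; a_0 = 1; a_1 = 18/11; a_2 = 96/187; a_3 = -648/4301; a_4 = -9540/124729


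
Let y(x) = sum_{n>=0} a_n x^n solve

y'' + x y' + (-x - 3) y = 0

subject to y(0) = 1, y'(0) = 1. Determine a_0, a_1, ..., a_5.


Ansatz: y(x) = sum_{n>=0} a_n x^n, so y'(x) = sum_{n>=1} n a_n x^(n-1) and y''(x) = sum_{n>=2} n(n-1) a_n x^(n-2).
Substitute into P(x) y'' + Q(x) y' + R(x) y = 0 with P(x) = 1, Q(x) = x, R(x) = -x - 3, and match powers of x.
Initial conditions: a_0 = 1, a_1 = 1.
Setting the coefficient of each power of x to zero and solving order by order (substituting the coefficients already found):
  x^0: 2 a_2 - 3 a_0 = 0  ->  2 a_2 = 3 a_0 = 3  ->  a_2 = 3/2
  x^1: 6 a_3 - 2 a_1 - a_0 = 0  ->  6 a_3 = 2 a_1 + a_0 = 3  ->  a_3 = 1/2
  x^2: 12 a_4 - a_2 - a_1 = 0  ->  12 a_4 = a_2 + a_1 = 5/2  ->  a_4 = 5/24
  x^3: 20 a_5 - a_2 = 0  ->  20 a_5 = a_2 = 3/2  ->  a_5 = 3/40
Truncated series: y(x) = 1 + x + (3/2) x^2 + (1/2) x^3 + (5/24) x^4 + (3/40) x^5 + O(x^6).

a_0 = 1; a_1 = 1; a_2 = 3/2; a_3 = 1/2; a_4 = 5/24; a_5 = 3/40


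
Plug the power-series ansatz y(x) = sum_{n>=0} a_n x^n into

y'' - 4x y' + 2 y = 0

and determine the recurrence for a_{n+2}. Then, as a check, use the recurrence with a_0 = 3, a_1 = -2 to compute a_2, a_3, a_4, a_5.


Substitute y = sum_n a_n x^n.
y''(x) has coefficient (n+2)(n+1) a_{n+2} at x^n;
-4 x y'(x) has coefficient -4 n a_n at x^n (shift);
2 y(x) has coefficient 2 a_n at x^n.
Matching x^n: (n+2)(n+1) a_{n+2} + (-4n + 2) a_n = 0.
Thus a_{n+2} = (4n - 2) / ((n+1)(n+2)) * a_n.

Check with a_0 = 3, a_1 = -2 (apply the recurrence for n = 0, 1, 2, 3): a_0 = 3, a_1 = -2, a_2 = -3, a_3 = -2/3, a_4 = -3/2, a_5 = -1/3.

a_(n+2) = (4n - 2) / ((n+1)(n+2)) * a_n; check: a_0 = 3, a_1 = -2, a_2 = -3, a_3 = -2/3, a_4 = -3/2, a_5 = -1/3


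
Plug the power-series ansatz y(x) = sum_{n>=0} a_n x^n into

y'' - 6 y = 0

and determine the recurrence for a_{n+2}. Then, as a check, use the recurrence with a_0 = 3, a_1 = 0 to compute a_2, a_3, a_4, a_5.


Substitute y = sum_n a_n x^n into y'' + (const) y = 0.
y''(x) = sum_{n>=0} (n+2)(n+1) a_{n+2} x^n.
The ODE becomes sum_n [(n+2)(n+1) a_{n+2} - 6 a_n] x^n = 0.
Setting each coefficient to zero gives the recurrence:
  (n+2)(n+1) a_{n+2} - 6 a_n = 0,
  a_{n+2} = 6 / ((n+1)(n+2)) a_n.

Check with a_0 = 3, a_1 = 0 (apply the recurrence for n = 0, 1, 2, 3): a_0 = 3, a_1 = 0, a_2 = 9, a_3 = 0, a_4 = 9/2, a_5 = 0.

a_{n+2} = 6/((n+1)(n+2)) * a_n; check: a_0 = 3, a_1 = 0, a_2 = 9, a_3 = 0, a_4 = 9/2, a_5 = 0


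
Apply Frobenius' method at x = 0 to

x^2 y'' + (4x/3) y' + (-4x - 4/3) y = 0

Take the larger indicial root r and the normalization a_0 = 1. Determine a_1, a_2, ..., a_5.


Write in Frobenius form y'' + (p(x)/x) y' + (q(x)/x^2) y = 0:
  p(x) = 4/3,  q(x) = -4x - 4/3.
Indicial equation: r(r-1) + (4/3) r + (-4/3) = 0 -> roots r_1 = 1, r_2 = -4/3.
Take r = r_1 = 1. Let y(x) = x^r sum_{n>=0} a_n x^n with a_0 = 1.
Substitute y = x^r sum a_n x^n and match x^{r+n}. The recurrence is
  D(n) a_n - 4 a_{n-1} = 0,  where D(n) = (r+n)(r+n-1) + (4/3)(r+n) + (-4/3).
  a_n = 4 / D(n) * a_{n-1}.
Since the indicial polynomial factors as (r - r_1)(r - r_2), D(n) = (r_1 + n - r_1)(r_1 + n - r_2) = n(n + 7/3).
Evaluating step by step (a_0 = 1):
  n = 1: D(1) = 1(1 + 7/3) = 10/3; numerator = 4(1) = 4; a_1 = (4)/(10/3) = 6/5
  n = 2: D(2) = 2(2 + 7/3) = 26/3; numerator = 4(6/5) = 24/5; a_2 = (24/5)/(26/3) = 36/65
  n = 3: D(3) = 3(3 + 7/3) = 16; numerator = 4(36/65) = 144/65; a_3 = (144/65)/(16) = 9/65
  n = 4: D(4) = 4(4 + 7/3) = 76/3; numerator = 4(9/65) = 36/65; a_4 = (36/65)/(76/3) = 27/1235
  n = 5: D(5) = 5(5 + 7/3) = 110/3; numerator = 4(27/1235) = 108/1235; a_5 = (108/1235)/(110/3) = 162/67925

r = 1; a_0 = 1; a_1 = 6/5; a_2 = 36/65; a_3 = 9/65; a_4 = 27/1235; a_5 = 162/67925


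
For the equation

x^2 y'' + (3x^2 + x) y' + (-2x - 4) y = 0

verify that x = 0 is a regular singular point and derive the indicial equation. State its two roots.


Divide by x^2 to reach normal form y'' + P_1(x) y' + P_2(x) y = 0 with P_1(x) = 3 + 1/x and P_2(x) = -2/x - 4/x^2.
x = 0 is a singular point because the y'-coefficient 3 + 1/x has a pole at x = 0 and the y-coefficient -2/x - 4/x^2 has a pole at x = 0.
It is a regular singular point because x P_1(x) = p(x) = 3x + 1 and x^2 P_2(x) = q(x) = -2x - 4 are polynomials, hence analytic at x = 0.
p(0) = 1,  q(0) = -4.
Indicial equation: r(r-1) + p(0) r + q(0) = 0, i.e. r^2 + (p(0) - 1) r + q(0) = 0, i.e. r^2 - 4 = 0.
Discriminant: (0)^2 - 4(-4) = 16, so r = (0 ± 4)/2.
Solving: r_1 = 2, r_2 = -2.

indicial: r^2 - 4 = 0; roots r_1 = 2, r_2 = -2


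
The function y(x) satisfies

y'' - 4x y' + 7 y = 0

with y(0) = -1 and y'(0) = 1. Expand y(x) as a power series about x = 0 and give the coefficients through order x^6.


Ansatz: y(x) = sum_{n>=0} a_n x^n, so y'(x) = sum_{n>=1} n a_n x^(n-1) and y''(x) = sum_{n>=2} n(n-1) a_n x^(n-2).
Substitute into P(x) y'' + Q(x) y' + R(x) y = 0 with P(x) = 1, Q(x) = -4x, R(x) = 7, and match powers of x.
Initial conditions: a_0 = -1, a_1 = 1.
Setting the coefficient of each power of x to zero and solving order by order (substituting the coefficients already found):
  x^0: 2 a_2 + 7 a_0 = 0  ->  2 a_2 = -7 a_0 = 7  ->  a_2 = 7/2
  x^1: 6 a_3 + 3 a_1 = 0  ->  6 a_3 = -3 a_1 = -3  ->  a_3 = -1/2
  x^2: 12 a_4 - a_2 = 0  ->  12 a_4 = a_2 = 7/2  ->  a_4 = 7/24
  x^3: 20 a_5 - 5 a_3 = 0  ->  20 a_5 = 5 a_3 = -5/2  ->  a_5 = -1/8
  x^4: 30 a_6 - 9 a_4 = 0  ->  30 a_6 = 9 a_4 = 21/8  ->  a_6 = 7/80
Truncated series: y(x) = -1 + x + (7/2) x^2 - (1/2) x^3 + (7/24) x^4 - (1/8) x^5 + (7/80) x^6 + O(x^7).

a_0 = -1; a_1 = 1; a_2 = 7/2; a_3 = -1/2; a_4 = 7/24; a_5 = -1/8; a_6 = 7/80


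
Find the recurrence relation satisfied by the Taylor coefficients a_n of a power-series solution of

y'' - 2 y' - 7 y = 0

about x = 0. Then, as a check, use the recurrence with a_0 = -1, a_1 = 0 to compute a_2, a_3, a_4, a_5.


Substitute y = sum_n a_n x^n.
y''(x) has coefficient (n+2)(n+1) a_{n+2} at x^n;
-2 y'(x) has coefficient -2 (n+1) a_{n+1} at x^n;
-7 y(x) has coefficient -7 a_n at x^n.
Matching x^n: (n+2)(n+1) a_{n+2} - 2 (n+1) a_{n+1} - 7 a_n = 0.
Thus a_{n+2} = [2 (n+1) a_{n+1} + 7 a_n] / ((n+1)(n+2)).

Check with a_0 = -1, a_1 = 0 (apply the recurrence for n = 0, 1, 2, 3): a_0 = -1, a_1 = 0, a_2 = -7/2, a_3 = -7/3, a_4 = -77/24, a_5 = -21/10.

a_(n+2) = [2 (n+1) a_(n+1) + 7 a_n] / ((n+1)(n+2)); check: a_0 = -1, a_1 = 0, a_2 = -7/2, a_3 = -7/3, a_4 = -77/24, a_5 = -21/10


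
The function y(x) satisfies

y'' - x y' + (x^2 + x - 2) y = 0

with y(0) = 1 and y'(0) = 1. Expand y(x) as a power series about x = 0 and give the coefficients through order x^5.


Ansatz: y(x) = sum_{n>=0} a_n x^n, so y'(x) = sum_{n>=1} n a_n x^(n-1) and y''(x) = sum_{n>=2} n(n-1) a_n x^(n-2).
Substitute into P(x) y'' + Q(x) y' + R(x) y = 0 with P(x) = 1, Q(x) = -x, R(x) = x^2 + x - 2, and match powers of x.
Initial conditions: a_0 = 1, a_1 = 1.
Setting the coefficient of each power of x to zero and solving order by order (substituting the coefficients already found):
  x^0: 2 a_2 - 2 a_0 = 0  ->  2 a_2 = 2 a_0 = 2  ->  a_2 = 1
  x^1: 6 a_3 - 3 a_1 + a_0 = 0  ->  6 a_3 = 3 a_1 - a_0 = 2  ->  a_3 = 1/3
  x^2: 12 a_4 - 4 a_2 + a_1 + a_0 = 0  ->  12 a_4 = 4 a_2 - a_1 - a_0 = 2  ->  a_4 = 1/6
  x^3: 20 a_5 - 5 a_3 + a_2 + a_1 = 0  ->  20 a_5 = 5 a_3 - a_2 - a_1 = -1/3  ->  a_5 = -1/60
Truncated series: y(x) = 1 + x + x^2 + (1/3) x^3 + (1/6) x^4 - (1/60) x^5 + O(x^6).

a_0 = 1; a_1 = 1; a_2 = 1; a_3 = 1/3; a_4 = 1/6; a_5 = -1/60


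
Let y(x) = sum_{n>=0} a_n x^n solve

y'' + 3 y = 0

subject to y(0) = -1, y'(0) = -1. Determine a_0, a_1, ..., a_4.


Ansatz: y(x) = sum_{n>=0} a_n x^n, so y'(x) = sum_{n>=1} n a_n x^(n-1) and y''(x) = sum_{n>=2} n(n-1) a_n x^(n-2).
Substitute into P(x) y'' + Q(x) y' + R(x) y = 0 with P(x) = 1, Q(x) = 0, R(x) = 3, and match powers of x.
Initial conditions: a_0 = -1, a_1 = -1.
Setting the coefficient of each power of x to zero and solving order by order (substituting the coefficients already found):
  x^0: 2 a_2 + 3 a_0 = 0  ->  2 a_2 = -3 a_0 = 3  ->  a_2 = 3/2
  x^1: 6 a_3 + 3 a_1 = 0  ->  6 a_3 = -3 a_1 = 3  ->  a_3 = 1/2
  x^2: 12 a_4 + 3 a_2 = 0  ->  12 a_4 = -3 a_2 = -9/2  ->  a_4 = -3/8
Truncated series: y(x) = -1 - x + (3/2) x^2 + (1/2) x^3 - (3/8) x^4 + O(x^5).

a_0 = -1; a_1 = -1; a_2 = 3/2; a_3 = 1/2; a_4 = -3/8


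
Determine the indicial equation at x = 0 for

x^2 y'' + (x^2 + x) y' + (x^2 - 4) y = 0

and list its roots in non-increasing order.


Divide by x^2 to reach normal form y'' + P_1(x) y' + P_2(x) y = 0 with P_1(x) = 1 + 1/x and P_2(x) = 1 - 4/x^2.
x = 0 is a singular point because the y'-coefficient 1 + 1/x has a pole at x = 0 and the y-coefficient 1 - 4/x^2 has a pole at x = 0.
It is a regular singular point because x P_1(x) = p(x) = x + 1 and x^2 P_2(x) = q(x) = x^2 - 4 are polynomials, hence analytic at x = 0.
p(0) = 1,  q(0) = -4.
Indicial equation: r(r-1) + p(0) r + q(0) = 0, i.e. r^2 + (p(0) - 1) r + q(0) = 0, i.e. r^2 - 4 = 0.
Discriminant: (0)^2 - 4(-4) = 16, so r = (0 ± 4)/2.
Solving: r_1 = 2, r_2 = -2.

indicial: r^2 - 4 = 0; roots r_1 = 2, r_2 = -2


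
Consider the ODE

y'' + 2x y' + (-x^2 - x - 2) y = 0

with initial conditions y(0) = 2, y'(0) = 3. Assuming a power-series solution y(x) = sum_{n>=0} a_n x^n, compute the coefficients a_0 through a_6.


Ansatz: y(x) = sum_{n>=0} a_n x^n, so y'(x) = sum_{n>=1} n a_n x^(n-1) and y''(x) = sum_{n>=2} n(n-1) a_n x^(n-2).
Substitute into P(x) y'' + Q(x) y' + R(x) y = 0 with P(x) = 1, Q(x) = 2x, R(x) = -x^2 - x - 2, and match powers of x.
Initial conditions: a_0 = 2, a_1 = 3.
Setting the coefficient of each power of x to zero and solving order by order (substituting the coefficients already found):
  x^0: 2 a_2 - 2 a_0 = 0  ->  2 a_2 = 2 a_0 = 4  ->  a_2 = 2
  x^1: 6 a_3 - a_0 = 0  ->  6 a_3 = a_0 = 2  ->  a_3 = 1/3
  x^2: 12 a_4 + 2 a_2 - a_1 - a_0 = 0  ->  12 a_4 = -2 a_2 + a_1 + a_0 = 1  ->  a_4 = 1/12
  x^3: 20 a_5 + 4 a_3 - a_2 - a_1 = 0  ->  20 a_5 = -4 a_3 + a_2 + a_1 = 11/3  ->  a_5 = 11/60
  x^4: 30 a_6 + 6 a_4 - a_3 - a_2 = 0  ->  30 a_6 = -6 a_4 + a_3 + a_2 = 11/6  ->  a_6 = 11/180
Truncated series: y(x) = 2 + 3 x + 2 x^2 + (1/3) x^3 + (1/12) x^4 + (11/60) x^5 + (11/180) x^6 + O(x^7).

a_0 = 2; a_1 = 3; a_2 = 2; a_3 = 1/3; a_4 = 1/12; a_5 = 11/60; a_6 = 11/180


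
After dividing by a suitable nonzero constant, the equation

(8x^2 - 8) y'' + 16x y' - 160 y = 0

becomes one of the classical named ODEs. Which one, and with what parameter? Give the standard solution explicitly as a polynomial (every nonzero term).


All three coefficients share the factor -8; dividing through by -8 gives  (1 - x^2) y'' - 2x y' + 20 y = 0.
This matches the Legendre equation (1 - x^2) y'' - 2x y' + n(n+1) y = 0 (note the -2x y' term) with n(n+1) = 20, so n = 4; the polynomial solution is P_4(x).
With y = sum_k a_k x^k, matching x^k gives (k+2)(k+1) a_{k+2} = [k(k+1) - n(n+1)] a_k = (k - 4)(k + 5) a_k. The right side vanishes at k = 4, so the series with the parity of 4 terminates at degree 4.
Standard normalization (P_n(1) = 1): leading coefficient (2n)!/(2^n (n!)^2) = 40320/(16*576) = 35/8, so a_4 = 35/8. Work downward with a_k = (k+1)(k+2) a_{k+2} / ((k - 4)(k + 5)):
  a_2 = (3)(4)(35/8) / ((2 - 4)(2 + 5)) = (105/2)/(-14) = -15/4
  a_0 = (1)(2)(-15/4) / ((0 - 4)(0 + 5)) = (-15/2)/(-20) = 3/8
Hence P_4(x) = 35 x^4/8 - 15 x^2/4 + 3/8.

P_4(x); series = 35 x^4/8 - 15 x^2/4 + 3/8


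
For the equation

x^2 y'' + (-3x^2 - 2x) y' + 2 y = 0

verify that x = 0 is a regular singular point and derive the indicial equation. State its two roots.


Divide by x^2 to reach normal form y'' + P_1(x) y' + P_2(x) y = 0 with P_1(x) = -3 - 2/x and P_2(x) = 2/x^2.
x = 0 is a singular point because the y'-coefficient -3 - 2/x has a pole at x = 0 and the y-coefficient 2/x^2 has a pole at x = 0.
It is a regular singular point because x P_1(x) = p(x) = -3x - 2 and x^2 P_2(x) = q(x) = 2 are polynomials, hence analytic at x = 0.
p(0) = -2,  q(0) = 2.
Indicial equation: r(r-1) + p(0) r + q(0) = 0, i.e. r^2 + (p(0) - 1) r + q(0) = 0, i.e. r^2 - 3 r + 2 = 0.
Discriminant: (-3)^2 - 4(2) = 1, so r = (3 ± 1)/2.
Solving: r_1 = 2, r_2 = 1.

indicial: r^2 - 3 r + 2 = 0; roots r_1 = 2, r_2 = 1


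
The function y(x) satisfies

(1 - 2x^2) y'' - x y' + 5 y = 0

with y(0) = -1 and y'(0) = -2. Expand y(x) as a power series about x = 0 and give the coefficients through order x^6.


Ansatz: y(x) = sum_{n>=0} a_n x^n, so y'(x) = sum_{n>=1} n a_n x^(n-1) and y''(x) = sum_{n>=2} n(n-1) a_n x^(n-2).
Substitute into P(x) y'' + Q(x) y' + R(x) y = 0 with P(x) = 1 - 2x^2, Q(x) = -x, R(x) = 5, and match powers of x.
Initial conditions: a_0 = -1, a_1 = -2.
Setting the coefficient of each power of x to zero and solving order by order (substituting the coefficients already found):
  x^0: 2 a_2 + 5 a_0 = 0  ->  2 a_2 = -5 a_0 = 5  ->  a_2 = 5/2
  x^1: 6 a_3 + 4 a_1 = 0  ->  6 a_3 = -4 a_1 = 8  ->  a_3 = 4/3
  x^2: 12 a_4 - a_2 = 0  ->  12 a_4 = a_2 = 5/2  ->  a_4 = 5/24
  x^3: 20 a_5 - 10 a_3 = 0  ->  20 a_5 = 10 a_3 = 40/3  ->  a_5 = 2/3
  x^4: 30 a_6 - 23 a_4 = 0  ->  30 a_6 = 23 a_4 = 115/24  ->  a_6 = 23/144
Truncated series: y(x) = -1 - 2 x + (5/2) x^2 + (4/3) x^3 + (5/24) x^4 + (2/3) x^5 + (23/144) x^6 + O(x^7).

a_0 = -1; a_1 = -2; a_2 = 5/2; a_3 = 4/3; a_4 = 5/24; a_5 = 2/3; a_6 = 23/144


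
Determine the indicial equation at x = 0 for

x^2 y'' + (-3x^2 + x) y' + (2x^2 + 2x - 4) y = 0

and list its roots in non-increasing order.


Divide by x^2 to reach normal form y'' + P_1(x) y' + P_2(x) y = 0 with P_1(x) = -3 + 1/x and P_2(x) = 2 + 2/x - 4/x^2.
x = 0 is a singular point because the y'-coefficient -3 + 1/x has a pole at x = 0 and the y-coefficient 2 + 2/x - 4/x^2 has a pole at x = 0.
It is a regular singular point because x P_1(x) = p(x) = 1 - 3x and x^2 P_2(x) = q(x) = 2x^2 + 2x - 4 are polynomials, hence analytic at x = 0.
p(0) = 1,  q(0) = -4.
Indicial equation: r(r-1) + p(0) r + q(0) = 0, i.e. r^2 + (p(0) - 1) r + q(0) = 0, i.e. r^2 - 4 = 0.
Discriminant: (0)^2 - 4(-4) = 16, so r = (0 ± 4)/2.
Solving: r_1 = 2, r_2 = -2.

indicial: r^2 - 4 = 0; roots r_1 = 2, r_2 = -2


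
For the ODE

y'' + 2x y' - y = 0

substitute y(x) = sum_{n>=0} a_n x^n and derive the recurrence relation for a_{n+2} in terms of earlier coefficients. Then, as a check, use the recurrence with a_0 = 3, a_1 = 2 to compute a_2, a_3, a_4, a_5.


Substitute y = sum_n a_n x^n.
y''(x) has coefficient (n+2)(n+1) a_{n+2} at x^n;
2 x y'(x) has coefficient 2 n a_n at x^n (shift);
-y(x) has coefficient -1 a_n at x^n.
Matching x^n: (n+2)(n+1) a_{n+2} + (2n - 1) a_n = 0.
Thus a_{n+2} = (-2n + 1) / ((n+1)(n+2)) * a_n.

Check with a_0 = 3, a_1 = 2 (apply the recurrence for n = 0, 1, 2, 3): a_0 = 3, a_1 = 2, a_2 = 3/2, a_3 = -1/3, a_4 = -3/8, a_5 = 1/12.

a_(n+2) = (-2n + 1) / ((n+1)(n+2)) * a_n; check: a_0 = 3, a_1 = 2, a_2 = 3/2, a_3 = -1/3, a_4 = -3/8, a_5 = 1/12


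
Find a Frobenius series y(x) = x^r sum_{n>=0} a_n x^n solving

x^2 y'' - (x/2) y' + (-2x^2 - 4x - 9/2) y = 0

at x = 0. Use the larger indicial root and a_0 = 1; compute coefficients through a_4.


Write in Frobenius form y'' + (p(x)/x) y' + (q(x)/x^2) y = 0:
  p(x) = -1/2,  q(x) = -2x^2 - 4x - 9/2.
Indicial equation: r(r-1) + (-1/2) r + (-9/2) = 0 -> roots r_1 = 3, r_2 = -3/2.
Take r = r_1 = 3. Let y(x) = x^r sum_{n>=0} a_n x^n with a_0 = 1.
Substitute y = x^r sum a_n x^n and match x^{r+n}. The recurrence is
  D(n) a_n - 4 a_{n-1} - 2 a_{n-2} = 0,  where D(n) = (r+n)(r+n-1) + (-1/2)(r+n) + (-9/2).
  a_n = [4 a_{n-1} + 2 a_{n-2}] / D(n).
Since the indicial polynomial factors as (r - r_1)(r - r_2), D(n) = (r_1 + n - r_1)(r_1 + n - r_2) = n(n + 9/2).
Evaluating step by step (a_0 = 1):
  n = 1: D(1) = 1(1 + 9/2) = 11/2; numerator = 4(1) = 4; a_1 = (4)/(11/2) = 8/11
  n = 2: D(2) = 2(2 + 9/2) = 13; numerator = 4(8/11) + 2(1) = 54/11; a_2 = (54/11)/(13) = 54/143
  n = 3: D(3) = 3(3 + 9/2) = 45/2; numerator = 4(54/143) + 2(8/11) = 424/143; a_3 = (424/143)/(45/2) = 848/6435
  n = 4: D(4) = 4(4 + 9/2) = 34; numerator = 4(848/6435) + 2(54/143) = 8252/6435; a_4 = (8252/6435)/(34) = 4126/109395

r = 3; a_0 = 1; a_1 = 8/11; a_2 = 54/143; a_3 = 848/6435; a_4 = 4126/109395


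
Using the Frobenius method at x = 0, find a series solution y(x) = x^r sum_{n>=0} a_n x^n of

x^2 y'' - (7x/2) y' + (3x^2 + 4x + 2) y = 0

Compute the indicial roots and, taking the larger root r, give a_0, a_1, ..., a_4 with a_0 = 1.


Write in Frobenius form y'' + (p(x)/x) y' + (q(x)/x^2) y = 0:
  p(x) = -7/2,  q(x) = 3x^2 + 4x + 2.
Indicial equation: r(r-1) + (-7/2) r + (2) = 0 -> roots r_1 = 4, r_2 = 1/2.
Take r = r_1 = 4. Let y(x) = x^r sum_{n>=0} a_n x^n with a_0 = 1.
Substitute y = x^r sum a_n x^n and match x^{r+n}. The recurrence is
  D(n) a_n + 4 a_{n-1} + 3 a_{n-2} = 0,  where D(n) = (r+n)(r+n-1) + (-7/2)(r+n) + (2).
  a_n = [-4 a_{n-1} - 3 a_{n-2}] / D(n).
Since the indicial polynomial factors as (r - r_1)(r - r_2), D(n) = (r_1 + n - r_1)(r_1 + n - r_2) = n(n + 7/2).
Evaluating step by step (a_0 = 1):
  n = 1: D(1) = 1(1 + 7/2) = 9/2; numerator = -4(1) = -4; a_1 = (-4)/(9/2) = -8/9
  n = 2: D(2) = 2(2 + 7/2) = 11; numerator = -4(-8/9) - 3(1) = 5/9; a_2 = (5/9)/(11) = 5/99
  n = 3: D(3) = 3(3 + 7/2) = 39/2; numerator = -4(5/99) - 3(-8/9) = 244/99; a_3 = (244/99)/(39/2) = 488/3861
  n = 4: D(4) = 4(4 + 7/2) = 30; numerator = -4(488/3861) - 3(5/99) = -2537/3861; a_4 = (-2537/3861)/(30) = -2537/115830

r = 4; a_0 = 1; a_1 = -8/9; a_2 = 5/99; a_3 = 488/3861; a_4 = -2537/115830


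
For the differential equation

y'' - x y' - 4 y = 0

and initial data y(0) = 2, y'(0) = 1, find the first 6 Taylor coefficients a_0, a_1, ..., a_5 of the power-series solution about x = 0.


Ansatz: y(x) = sum_{n>=0} a_n x^n, so y'(x) = sum_{n>=1} n a_n x^(n-1) and y''(x) = sum_{n>=2} n(n-1) a_n x^(n-2).
Substitute into P(x) y'' + Q(x) y' + R(x) y = 0 with P(x) = 1, Q(x) = -x, R(x) = -4, and match powers of x.
Initial conditions: a_0 = 2, a_1 = 1.
Setting the coefficient of each power of x to zero and solving order by order (substituting the coefficients already found):
  x^0: 2 a_2 - 4 a_0 = 0  ->  2 a_2 = 4 a_0 = 8  ->  a_2 = 4
  x^1: 6 a_3 - 5 a_1 = 0  ->  6 a_3 = 5 a_1 = 5  ->  a_3 = 5/6
  x^2: 12 a_4 - 6 a_2 = 0  ->  12 a_4 = 6 a_2 = 24  ->  a_4 = 2
  x^3: 20 a_5 - 7 a_3 = 0  ->  20 a_5 = 7 a_3 = 35/6  ->  a_5 = 7/24
Truncated series: y(x) = 2 + x + 4 x^2 + (5/6) x^3 + 2 x^4 + (7/24) x^5 + O(x^6).

a_0 = 2; a_1 = 1; a_2 = 4; a_3 = 5/6; a_4 = 2; a_5 = 7/24


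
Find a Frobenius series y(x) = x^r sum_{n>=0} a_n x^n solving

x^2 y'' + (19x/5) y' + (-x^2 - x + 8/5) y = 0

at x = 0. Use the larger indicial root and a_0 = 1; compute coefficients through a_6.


Write in Frobenius form y'' + (p(x)/x) y' + (q(x)/x^2) y = 0:
  p(x) = 19/5,  q(x) = -x^2 - x + 8/5.
Indicial equation: r(r-1) + (19/5) r + (8/5) = 0 -> roots r_1 = -4/5, r_2 = -2.
Take r = r_1 = -4/5. Let y(x) = x^r sum_{n>=0} a_n x^n with a_0 = 1.
Substitute y = x^r sum a_n x^n and match x^{r+n}. The recurrence is
  D(n) a_n - 1 a_{n-1} - 1 a_{n-2} = 0,  where D(n) = (r+n)(r+n-1) + (19/5)(r+n) + (8/5).
  a_n = [1 a_{n-1} + 1 a_{n-2}] / D(n).
Since the indicial polynomial factors as (r - r_1)(r - r_2), D(n) = (r_1 + n - r_1)(r_1 + n - r_2) = n(n + 6/5).
Evaluating step by step (a_0 = 1):
  n = 1: D(1) = 1(1 + 6/5) = 11/5; numerator = 1(1) = 1; a_1 = (1)/(11/5) = 5/11
  n = 2: D(2) = 2(2 + 6/5) = 32/5; numerator = 1(5/11) + 1(1) = 16/11; a_2 = (16/11)/(32/5) = 5/22
  n = 3: D(3) = 3(3 + 6/5) = 63/5; numerator = 1(5/22) + 1(5/11) = 15/22; a_3 = (15/22)/(63/5) = 25/462
  n = 4: D(4) = 4(4 + 6/5) = 104/5; numerator = 1(25/462) + 1(5/22) = 65/231; a_4 = (65/231)/(104/5) = 25/1848
  n = 5: D(5) = 5(5 + 6/5) = 31; numerator = 1(25/1848) + 1(25/462) = 125/1848; a_5 = (125/1848)/(31) = 125/57288
  n = 6: D(6) = 6(6 + 6/5) = 216/5; numerator = 1(125/57288) + 1(25/1848) = 75/4774; a_6 = (75/4774)/(216/5) = 125/343728

r = -4/5; a_0 = 1; a_1 = 5/11; a_2 = 5/22; a_3 = 25/462; a_4 = 25/1848; a_5 = 125/57288; a_6 = 125/343728


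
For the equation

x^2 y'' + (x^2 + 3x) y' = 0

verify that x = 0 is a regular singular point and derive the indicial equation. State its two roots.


Divide by x^2 to reach normal form y'' + P_1(x) y' + P_2(x) y = 0 with P_1(x) = 1 + 3/x and P_2(x) = 0.
x = 0 is a singular point because the y'-coefficient 1 + 3/x has a pole at x = 0.
It is a regular singular point because x P_1(x) = p(x) = x + 3 and x^2 P_2(x) = q(x) = 0 are polynomials, hence analytic at x = 0.
p(0) = 3,  q(0) = 0.
Indicial equation: r(r-1) + p(0) r + q(0) = 0, i.e. r^2 + (p(0) - 1) r + q(0) = 0, i.e. r^2 + 2 r = 0.
Discriminant: (2)^2 - 4(0) = 4, so r = (-2 ± 2)/2.
Solving: r_1 = 0, r_2 = -2.

indicial: r^2 + 2 r = 0; roots r_1 = 0, r_2 = -2


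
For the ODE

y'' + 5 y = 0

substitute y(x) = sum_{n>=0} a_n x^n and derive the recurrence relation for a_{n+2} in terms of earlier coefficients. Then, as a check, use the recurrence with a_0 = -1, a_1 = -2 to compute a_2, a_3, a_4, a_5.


Substitute y = sum_n a_n x^n into y'' + (const) y = 0.
y''(x) = sum_{n>=0} (n+2)(n+1) a_{n+2} x^n.
The ODE becomes sum_n [(n+2)(n+1) a_{n+2} + 5 a_n] x^n = 0.
Setting each coefficient to zero gives the recurrence:
  (n+2)(n+1) a_{n+2} + 5 a_n = 0,
  a_{n+2} = -5 / ((n+1)(n+2)) a_n.

Check with a_0 = -1, a_1 = -2 (apply the recurrence for n = 0, 1, 2, 3): a_0 = -1, a_1 = -2, a_2 = 5/2, a_3 = 5/3, a_4 = -25/24, a_5 = -5/12.

a_{n+2} = -5/((n+1)(n+2)) * a_n; check: a_0 = -1, a_1 = -2, a_2 = 5/2, a_3 = 5/3, a_4 = -25/24, a_5 = -5/12


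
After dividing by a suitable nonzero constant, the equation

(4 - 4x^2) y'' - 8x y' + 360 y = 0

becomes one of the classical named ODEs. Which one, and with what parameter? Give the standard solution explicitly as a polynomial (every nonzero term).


All three coefficients share the factor 4; dividing through by 4 gives  (1 - x^2) y'' - 2x y' + 90 y = 0.
This matches the Legendre equation (1 - x^2) y'' - 2x y' + n(n+1) y = 0 (note the -2x y' term) with n(n+1) = 90, so n = 9; the polynomial solution is P_9(x).
With y = sum_k a_k x^k, matching x^k gives (k+2)(k+1) a_{k+2} = [k(k+1) - n(n+1)] a_k = (k - 9)(k + 10) a_k. The right side vanishes at k = 9, so the series with the parity of 9 terminates at degree 9.
Standard normalization (P_n(1) = 1): leading coefficient (2n)!/(2^n (n!)^2) = 6402373705728000/(512*131681894400) = 12155/128, so a_9 = 12155/128. Work downward with a_k = (k+1)(k+2) a_{k+2} / ((k - 9)(k + 10)):
  a_7 = (8)(9)(12155/128) / ((7 - 9)(7 + 10)) = (109395/16)/(-34) = -6435/32
  a_5 = (6)(7)(-6435/32) / ((5 - 9)(5 + 10)) = (-135135/16)/(-60) = 9009/64
  a_3 = (4)(5)(9009/64) / ((3 - 9)(3 + 10)) = (45045/16)/(-78) = -1155/32
  a_1 = (2)(3)(-1155/32) / ((1 - 9)(1 + 10)) = (-3465/16)/(-88) = 315/128
Hence P_9(x) = 12155 x^9/128 - 6435 x^7/32 + 9009 x^5/64 - 1155 x^3/32 + 315 x/128.

P_9(x); series = 12155 x^9/128 - 6435 x^7/32 + 9009 x^5/64 - 1155 x^3/32 + 315 x/128


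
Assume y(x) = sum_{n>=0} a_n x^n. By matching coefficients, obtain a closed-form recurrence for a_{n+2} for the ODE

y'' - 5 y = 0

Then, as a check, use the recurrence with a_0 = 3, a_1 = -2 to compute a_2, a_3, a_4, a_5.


Substitute y = sum_n a_n x^n into y'' + (const) y = 0.
y''(x) = sum_{n>=0} (n+2)(n+1) a_{n+2} x^n.
The ODE becomes sum_n [(n+2)(n+1) a_{n+2} - 5 a_n] x^n = 0.
Setting each coefficient to zero gives the recurrence:
  (n+2)(n+1) a_{n+2} - 5 a_n = 0,
  a_{n+2} = 5 / ((n+1)(n+2)) a_n.

Check with a_0 = 3, a_1 = -2 (apply the recurrence for n = 0, 1, 2, 3): a_0 = 3, a_1 = -2, a_2 = 15/2, a_3 = -5/3, a_4 = 25/8, a_5 = -5/12.

a_{n+2} = 5/((n+1)(n+2)) * a_n; check: a_0 = 3, a_1 = -2, a_2 = 15/2, a_3 = -5/3, a_4 = 25/8, a_5 = -5/12


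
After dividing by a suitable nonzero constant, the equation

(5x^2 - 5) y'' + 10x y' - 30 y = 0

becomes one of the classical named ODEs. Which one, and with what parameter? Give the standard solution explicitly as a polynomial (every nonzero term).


All three coefficients share the factor -5; dividing through by -5 gives  (1 - x^2) y'' - 2x y' + 6 y = 0.
This matches the Legendre equation (1 - x^2) y'' - 2x y' + n(n+1) y = 0 (note the -2x y' term) with n(n+1) = 6, so n = 2; the polynomial solution is P_2(x).
With y = sum_k a_k x^k, matching x^k gives (k+2)(k+1) a_{k+2} = [k(k+1) - n(n+1)] a_k = (k - 2)(k + 3) a_k. The right side vanishes at k = 2, so the series with the parity of 2 terminates at degree 2.
Standard normalization (P_n(1) = 1): leading coefficient (2n)!/(2^n (n!)^2) = 24/(4*4) = 3/2, so a_2 = 3/2. Work downward with a_k = (k+1)(k+2) a_{k+2} / ((k - 2)(k + 3)):
  a_0 = (1)(2)(3/2) / ((0 - 2)(0 + 3)) = 3/(-6) = -1/2
Hence P_2(x) = 3 x^2/2 - 1/2.

P_2(x); series = 3 x^2/2 - 1/2


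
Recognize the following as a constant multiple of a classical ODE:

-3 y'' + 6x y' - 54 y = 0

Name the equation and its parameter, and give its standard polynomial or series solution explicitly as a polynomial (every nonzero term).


All three coefficients share the factor -3; dividing through by -3 gives  y'' - 2x y' + 18 y = 0.
This matches the Hermite equation y'' - 2x y' + 2n y = 0 with 2n = 18, so n = 9; the polynomial solution is H_9(x).
With y = sum_k a_k x^k, matching x^k gives (k+2)(k+1) a_{k+2} = 2(k - n) a_k = 2(k - 9) a_k. The right side vanishes at k = 9, so the series with the parity of 9 terminates at degree 9.
Standard normalization: leading coefficient of H_n is 2^n, so a_9 = 2^9 = 512. Work downward with a_k = (k+1)(k+2) a_{k+2} / (2(k - n)):
  a_7 = (8)(9)(512) / (2(7 - 9)) = 36864/(-4) = -9216
  a_5 = (6)(7)(-9216) / (2(5 - 9)) = -387072/(-8) = 48384
  a_3 = (4)(5)(48384) / (2(3 - 9)) = 967680/(-12) = -80640
  a_1 = (2)(3)(-80640) / (2(1 - 9)) = -483840/(-16) = 30240
Hence H_9(x) = 512 x^9 - 9216 x^7 + 48384 x^5 - 80640 x^3 + 30240 x.

H_9(x); series = 512 x^9 - 9216 x^7 + 48384 x^5 - 80640 x^3 + 30240 x


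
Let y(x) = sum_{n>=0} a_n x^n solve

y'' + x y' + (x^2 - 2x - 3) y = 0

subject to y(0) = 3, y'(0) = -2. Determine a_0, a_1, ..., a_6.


Ansatz: y(x) = sum_{n>=0} a_n x^n, so y'(x) = sum_{n>=1} n a_n x^(n-1) and y''(x) = sum_{n>=2} n(n-1) a_n x^(n-2).
Substitute into P(x) y'' + Q(x) y' + R(x) y = 0 with P(x) = 1, Q(x) = x, R(x) = x^2 - 2x - 3, and match powers of x.
Initial conditions: a_0 = 3, a_1 = -2.
Setting the coefficient of each power of x to zero and solving order by order (substituting the coefficients already found):
  x^0: 2 a_2 - 3 a_0 = 0  ->  2 a_2 = 3 a_0 = 9  ->  a_2 = 9/2
  x^1: 6 a_3 - 2 a_1 - 2 a_0 = 0  ->  6 a_3 = 2 a_1 + 2 a_0 = 2  ->  a_3 = 1/3
  x^2: 12 a_4 - a_2 - 2 a_1 + a_0 = 0  ->  12 a_4 = a_2 + 2 a_1 - a_0 = -5/2  ->  a_4 = -5/24
  x^3: 20 a_5 - 2 a_2 + a_1 = 0  ->  20 a_5 = 2 a_2 - a_1 = 11  ->  a_5 = 11/20
  x^4: 30 a_6 + a_4 - 2 a_3 + a_2 = 0  ->  30 a_6 = -a_4 + 2 a_3 - a_2 = -29/8  ->  a_6 = -29/240
Truncated series: y(x) = 3 - 2 x + (9/2) x^2 + (1/3) x^3 - (5/24) x^4 + (11/20) x^5 - (29/240) x^6 + O(x^7).

a_0 = 3; a_1 = -2; a_2 = 9/2; a_3 = 1/3; a_4 = -5/24; a_5 = 11/20; a_6 = -29/240


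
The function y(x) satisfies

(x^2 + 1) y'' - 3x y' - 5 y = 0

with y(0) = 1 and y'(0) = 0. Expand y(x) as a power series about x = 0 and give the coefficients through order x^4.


Ansatz: y(x) = sum_{n>=0} a_n x^n, so y'(x) = sum_{n>=1} n a_n x^(n-1) and y''(x) = sum_{n>=2} n(n-1) a_n x^(n-2).
Substitute into P(x) y'' + Q(x) y' + R(x) y = 0 with P(x) = x^2 + 1, Q(x) = -3x, R(x) = -5, and match powers of x.
Initial conditions: a_0 = 1, a_1 = 0.
Setting the coefficient of each power of x to zero and solving order by order (substituting the coefficients already found):
  x^0: 2 a_2 - 5 a_0 = 0  ->  2 a_2 = 5 a_0 = 5  ->  a_2 = 5/2
  x^1: 6 a_3 - 8 a_1 = 0  ->  6 a_3 = 8 a_1 = 0  ->  a_3 = 0
  x^2: 12 a_4 - 9 a_2 = 0  ->  12 a_4 = 9 a_2 = 45/2  ->  a_4 = 15/8
Truncated series: y(x) = 1 + (5/2) x^2 + (15/8) x^4 + O(x^5).

a_0 = 1; a_1 = 0; a_2 = 5/2; a_3 = 0; a_4 = 15/8


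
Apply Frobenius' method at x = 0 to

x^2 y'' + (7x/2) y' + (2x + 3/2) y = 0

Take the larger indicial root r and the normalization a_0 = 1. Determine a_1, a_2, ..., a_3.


Write in Frobenius form y'' + (p(x)/x) y' + (q(x)/x^2) y = 0:
  p(x) = 7/2,  q(x) = 2x + 3/2.
Indicial equation: r(r-1) + (7/2) r + (3/2) = 0 -> roots r_1 = -1, r_2 = -3/2.
Take r = r_1 = -1. Let y(x) = x^r sum_{n>=0} a_n x^n with a_0 = 1.
Substitute y = x^r sum a_n x^n and match x^{r+n}. The recurrence is
  D(n) a_n + 2 a_{n-1} = 0,  where D(n) = (r+n)(r+n-1) + (7/2)(r+n) + (3/2).
  a_n = -2 / D(n) * a_{n-1}.
Since the indicial polynomial factors as (r - r_1)(r - r_2), D(n) = (r_1 + n - r_1)(r_1 + n - r_2) = n(n + 1/2).
Evaluating step by step (a_0 = 1):
  n = 1: D(1) = 1(1 + 1/2) = 3/2; numerator = -2(1) = -2; a_1 = (-2)/(3/2) = -4/3
  n = 2: D(2) = 2(2 + 1/2) = 5; numerator = -2(-4/3) = 8/3; a_2 = (8/3)/(5) = 8/15
  n = 3: D(3) = 3(3 + 1/2) = 21/2; numerator = -2(8/15) = -16/15; a_3 = (-16/15)/(21/2) = -32/315

r = -1; a_0 = 1; a_1 = -4/3; a_2 = 8/15; a_3 = -32/315


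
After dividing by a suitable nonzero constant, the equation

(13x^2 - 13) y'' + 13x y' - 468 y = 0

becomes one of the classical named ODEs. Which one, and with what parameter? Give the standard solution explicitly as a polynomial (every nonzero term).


All three coefficients share the factor -13; dividing through by -13 gives  (1 - x^2) y'' - x y' + 36 y = 0.
This matches the Chebyshev equation (1 - x^2) y'' - x y' + n^2 y = 0 (note the -x y' term, not -2x y') with n^2 = 36, so n = 6; the polynomial solution is T_6(x).
With y = sum_k a_k x^k, matching x^k gives (k+2)(k+1) a_{k+2} = (k^2 - n^2) a_k = (k - 6)(k + 6) a_k. The right side vanishes at k = 6, so the series with the parity of 6 terminates at degree 6.
Standard normalization: leading coefficient of T_n is 2^(n-1), so a_6 = 2^5 = 32. Work downward with a_k = (k+1)(k+2) a_{k+2} / ((k - 6)(k + 6)):
  a_4 = (5)(6)(32) / ((4 - 6)(4 + 6)) = 960/(-20) = -48
  a_2 = (3)(4)(-48) / ((2 - 6)(2 + 6)) = -576/(-32) = 18
  a_0 = (1)(2)(18) / ((0 - 6)(0 + 6)) = 36/(-36) = -1
Hence T_6(x) = 32 x^6 - 48 x^4 + 18 x^2 - 1.

T_6(x); series = 32 x^6 - 48 x^4 + 18 x^2 - 1


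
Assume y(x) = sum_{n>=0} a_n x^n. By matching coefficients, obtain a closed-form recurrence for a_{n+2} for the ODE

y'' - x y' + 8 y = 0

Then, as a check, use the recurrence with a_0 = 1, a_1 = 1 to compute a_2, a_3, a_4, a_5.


Substitute y = sum_n a_n x^n.
y''(x) has coefficient (n+2)(n+1) a_{n+2} at x^n;
-x y'(x) has coefficient -n a_n at x^n (shift);
8 y(x) has coefficient 8 a_n at x^n.
Matching x^n: (n+2)(n+1) a_{n+2} + (-n + 8) a_n = 0.
Thus a_{n+2} = (n - 8) / ((n+1)(n+2)) * a_n.

Check with a_0 = 1, a_1 = 1 (apply the recurrence for n = 0, 1, 2, 3): a_0 = 1, a_1 = 1, a_2 = -4, a_3 = -7/6, a_4 = 2, a_5 = 7/24.

a_(n+2) = (n - 8) / ((n+1)(n+2)) * a_n; check: a_0 = 1, a_1 = 1, a_2 = -4, a_3 = -7/6, a_4 = 2, a_5 = 7/24


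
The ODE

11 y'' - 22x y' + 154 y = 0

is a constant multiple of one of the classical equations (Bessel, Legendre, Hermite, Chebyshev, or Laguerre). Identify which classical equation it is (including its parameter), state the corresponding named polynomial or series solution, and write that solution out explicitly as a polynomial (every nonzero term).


All three coefficients share the factor 11; dividing through by 11 gives  y'' - 2x y' + 14 y = 0.
This matches the Hermite equation y'' - 2x y' + 2n y = 0 with 2n = 14, so n = 7; the polynomial solution is H_7(x).
With y = sum_k a_k x^k, matching x^k gives (k+2)(k+1) a_{k+2} = 2(k - n) a_k = 2(k - 7) a_k. The right side vanishes at k = 7, so the series with the parity of 7 terminates at degree 7.
Standard normalization: leading coefficient of H_n is 2^n, so a_7 = 2^7 = 128. Work downward with a_k = (k+1)(k+2) a_{k+2} / (2(k - n)):
  a_5 = (6)(7)(128) / (2(5 - 7)) = 5376/(-4) = -1344
  a_3 = (4)(5)(-1344) / (2(3 - 7)) = -26880/(-8) = 3360
  a_1 = (2)(3)(3360) / (2(1 - 7)) = 20160/(-12) = -1680
Hence H_7(x) = 128 x^7 - 1344 x^5 + 3360 x^3 - 1680 x.

H_7(x); series = 128 x^7 - 1344 x^5 + 3360 x^3 - 1680 x


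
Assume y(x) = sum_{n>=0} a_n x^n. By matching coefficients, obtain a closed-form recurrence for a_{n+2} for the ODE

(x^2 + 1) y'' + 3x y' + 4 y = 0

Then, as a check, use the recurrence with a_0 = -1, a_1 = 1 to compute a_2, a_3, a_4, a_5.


Substitute y = sum_n a_n x^n.
(1 + 1 x^2) y'' contributes (n+2)(n+1) a_{n+2} + n(n-1) a_n at x^n.
3 x y'(x) contributes 3 n a_n at x^n.
4 y(x) contributes 4 a_n at x^n.
Matching x^n: (n+2)(n+1) a_{n+2} + (n(n-1) + 3 n + 4) a_n = 0.
Thus a_{n+2} = (-n(n-1) - 3 n - 4) / ((n+1)(n+2)) * a_n.

Check with a_0 = -1, a_1 = 1 (apply the recurrence for n = 0, 1, 2, 3): a_0 = -1, a_1 = 1, a_2 = 2, a_3 = -7/6, a_4 = -2, a_5 = 133/120.

a_(n+2) = (-n(n-1) - 3 n - 4) / ((n+1)(n+2)) * a_n; check: a_0 = -1, a_1 = 1, a_2 = 2, a_3 = -7/6, a_4 = -2, a_5 = 133/120


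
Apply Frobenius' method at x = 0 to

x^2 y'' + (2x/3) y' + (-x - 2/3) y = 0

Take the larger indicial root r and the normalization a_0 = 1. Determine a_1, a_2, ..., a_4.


Write in Frobenius form y'' + (p(x)/x) y' + (q(x)/x^2) y = 0:
  p(x) = 2/3,  q(x) = -x - 2/3.
Indicial equation: r(r-1) + (2/3) r + (-2/3) = 0 -> roots r_1 = 1, r_2 = -2/3.
Take r = r_1 = 1. Let y(x) = x^r sum_{n>=0} a_n x^n with a_0 = 1.
Substitute y = x^r sum a_n x^n and match x^{r+n}. The recurrence is
  D(n) a_n - 1 a_{n-1} = 0,  where D(n) = (r+n)(r+n-1) + (2/3)(r+n) + (-2/3).
  a_n = 1 / D(n) * a_{n-1}.
Since the indicial polynomial factors as (r - r_1)(r - r_2), D(n) = (r_1 + n - r_1)(r_1 + n - r_2) = n(n + 5/3).
Evaluating step by step (a_0 = 1):
  n = 1: D(1) = 1(1 + 5/3) = 8/3; numerator = 1(1) = 1; a_1 = (1)/(8/3) = 3/8
  n = 2: D(2) = 2(2 + 5/3) = 22/3; numerator = 1(3/8) = 3/8; a_2 = (3/8)/(22/3) = 9/176
  n = 3: D(3) = 3(3 + 5/3) = 14; numerator = 1(9/176) = 9/176; a_3 = (9/176)/(14) = 9/2464
  n = 4: D(4) = 4(4 + 5/3) = 68/3; numerator = 1(9/2464) = 9/2464; a_4 = (9/2464)/(68/3) = 27/167552

r = 1; a_0 = 1; a_1 = 3/8; a_2 = 9/176; a_3 = 9/2464; a_4 = 27/167552


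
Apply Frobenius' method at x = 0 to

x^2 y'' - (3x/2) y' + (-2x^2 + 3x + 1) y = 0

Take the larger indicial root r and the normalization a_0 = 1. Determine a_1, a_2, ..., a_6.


Write in Frobenius form y'' + (p(x)/x) y' + (q(x)/x^2) y = 0:
  p(x) = -3/2,  q(x) = -2x^2 + 3x + 1.
Indicial equation: r(r-1) + (-3/2) r + (1) = 0 -> roots r_1 = 2, r_2 = 1/2.
Take r = r_1 = 2. Let y(x) = x^r sum_{n>=0} a_n x^n with a_0 = 1.
Substitute y = x^r sum a_n x^n and match x^{r+n}. The recurrence is
  D(n) a_n + 3 a_{n-1} - 2 a_{n-2} = 0,  where D(n) = (r+n)(r+n-1) + (-3/2)(r+n) + (1).
  a_n = [-3 a_{n-1} + 2 a_{n-2}] / D(n).
Since the indicial polynomial factors as (r - r_1)(r - r_2), D(n) = (r_1 + n - r_1)(r_1 + n - r_2) = n(n + 3/2).
Evaluating step by step (a_0 = 1):
  n = 1: D(1) = 1(1 + 3/2) = 5/2; numerator = -3(1) = -3; a_1 = (-3)/(5/2) = -6/5
  n = 2: D(2) = 2(2 + 3/2) = 7; numerator = -3(-6/5) + 2(1) = 28/5; a_2 = (28/5)/(7) = 4/5
  n = 3: D(3) = 3(3 + 3/2) = 27/2; numerator = -3(4/5) + 2(-6/5) = -24/5; a_3 = (-24/5)/(27/2) = -16/45
  n = 4: D(4) = 4(4 + 3/2) = 22; numerator = -3(-16/45) + 2(4/5) = 8/3; a_4 = (8/3)/(22) = 4/33
  n = 5: D(5) = 5(5 + 3/2) = 65/2; numerator = -3(4/33) + 2(-16/45) = -532/495; a_5 = (-532/495)/(65/2) = -1064/32175
  n = 6: D(6) = 6(6 + 3/2) = 45; numerator = -3(-1064/32175) + 2(4/33) = 3664/10725; a_6 = (3664/10725)/(45) = 3664/482625

r = 2; a_0 = 1; a_1 = -6/5; a_2 = 4/5; a_3 = -16/45; a_4 = 4/33; a_5 = -1064/32175; a_6 = 3664/482625


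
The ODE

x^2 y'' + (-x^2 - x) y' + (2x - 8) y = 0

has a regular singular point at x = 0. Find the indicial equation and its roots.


Divide by x^2 to reach normal form y'' + P_1(x) y' + P_2(x) y = 0 with P_1(x) = -1 - 1/x and P_2(x) = 2/x - 8/x^2.
x = 0 is a singular point because the y'-coefficient -1 - 1/x has a pole at x = 0 and the y-coefficient 2/x - 8/x^2 has a pole at x = 0.
It is a regular singular point because x P_1(x) = p(x) = -x - 1 and x^2 P_2(x) = q(x) = 2x - 8 are polynomials, hence analytic at x = 0.
p(0) = -1,  q(0) = -8.
Indicial equation: r(r-1) + p(0) r + q(0) = 0, i.e. r^2 + (p(0) - 1) r + q(0) = 0, i.e. r^2 - 2 r - 8 = 0.
Discriminant: (-2)^2 - 4(-8) = 36, so r = (2 ± 6)/2.
Solving: r_1 = 4, r_2 = -2.

indicial: r^2 - 2 r - 8 = 0; roots r_1 = 4, r_2 = -2


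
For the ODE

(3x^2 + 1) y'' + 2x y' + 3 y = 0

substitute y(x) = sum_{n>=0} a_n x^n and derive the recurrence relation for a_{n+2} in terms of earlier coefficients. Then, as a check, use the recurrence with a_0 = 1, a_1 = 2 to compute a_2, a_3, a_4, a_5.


Substitute y = sum_n a_n x^n.
(1 + 3 x^2) y'' contributes (n+2)(n+1) a_{n+2} + 3 n(n-1) a_n at x^n.
2 x y'(x) contributes 2 n a_n at x^n.
3 y(x) contributes 3 a_n at x^n.
Matching x^n: (n+2)(n+1) a_{n+2} + (3 n(n-1) + 2 n + 3) a_n = 0.
Thus a_{n+2} = (-3 n(n-1) - 2 n - 3) / ((n+1)(n+2)) * a_n.

Check with a_0 = 1, a_1 = 2 (apply the recurrence for n = 0, 1, 2, 3): a_0 = 1, a_1 = 2, a_2 = -3/2, a_3 = -5/3, a_4 = 13/8, a_5 = 9/4.

a_(n+2) = (-3 n(n-1) - 2 n - 3) / ((n+1)(n+2)) * a_n; check: a_0 = 1, a_1 = 2, a_2 = -3/2, a_3 = -5/3, a_4 = 13/8, a_5 = 9/4


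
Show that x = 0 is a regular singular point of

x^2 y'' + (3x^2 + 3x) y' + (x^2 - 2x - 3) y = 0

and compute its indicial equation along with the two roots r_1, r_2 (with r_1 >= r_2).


Divide by x^2 to reach normal form y'' + P_1(x) y' + P_2(x) y = 0 with P_1(x) = 3 + 3/x and P_2(x) = 1 - 2/x - 3/x^2.
x = 0 is a singular point because the y'-coefficient 3 + 3/x has a pole at x = 0 and the y-coefficient 1 - 2/x - 3/x^2 has a pole at x = 0.
It is a regular singular point because x P_1(x) = p(x) = 3x + 3 and x^2 P_2(x) = q(x) = x^2 - 2x - 3 are polynomials, hence analytic at x = 0.
p(0) = 3,  q(0) = -3.
Indicial equation: r(r-1) + p(0) r + q(0) = 0, i.e. r^2 + (p(0) - 1) r + q(0) = 0, i.e. r^2 + 2 r - 3 = 0.
Discriminant: (2)^2 - 4(-3) = 16, so r = (-2 ± 4)/2.
Solving: r_1 = 1, r_2 = -3.

indicial: r^2 + 2 r - 3 = 0; roots r_1 = 1, r_2 = -3
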